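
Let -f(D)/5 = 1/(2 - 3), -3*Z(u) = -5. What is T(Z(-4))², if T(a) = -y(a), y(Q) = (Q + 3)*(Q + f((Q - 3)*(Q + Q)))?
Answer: 78400/81 ≈ 967.90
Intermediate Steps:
Z(u) = 5/3 (Z(u) = -⅓*(-5) = 5/3)
f(D) = 5 (f(D) = -5/(2 - 3) = -5/(-1) = -5*(-1) = 5)
y(Q) = (3 + Q)*(5 + Q) (y(Q) = (Q + 3)*(Q + 5) = (3 + Q)*(5 + Q))
T(a) = -15 - a² - 8*a (T(a) = -(15 + a² + 8*a) = -15 - a² - 8*a)
T(Z(-4))² = (-15 - (5/3)² - 8*5/3)² = (-15 - 1*25/9 - 40/3)² = (-15 - 25/9 - 40/3)² = (-280/9)² = 78400/81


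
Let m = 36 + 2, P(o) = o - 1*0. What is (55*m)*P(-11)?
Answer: -22990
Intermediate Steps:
P(o) = o (P(o) = o + 0 = o)
m = 38
(55*m)*P(-11) = (55*38)*(-11) = 2090*(-11) = -22990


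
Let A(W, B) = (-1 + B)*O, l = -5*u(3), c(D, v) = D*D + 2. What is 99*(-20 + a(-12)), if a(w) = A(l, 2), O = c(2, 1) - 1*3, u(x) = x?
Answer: -1683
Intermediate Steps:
c(D, v) = 2 + D**2 (c(D, v) = D**2 + 2 = 2 + D**2)
l = -15 (l = -5*3 = -15)
O = 3 (O = (2 + 2**2) - 1*3 = (2 + 4) - 3 = 6 - 3 = 3)
A(W, B) = -3 + 3*B (A(W, B) = (-1 + B)*3 = -3 + 3*B)
a(w) = 3 (a(w) = -3 + 3*2 = -3 + 6 = 3)
99*(-20 + a(-12)) = 99*(-20 + 3) = 99*(-17) = -1683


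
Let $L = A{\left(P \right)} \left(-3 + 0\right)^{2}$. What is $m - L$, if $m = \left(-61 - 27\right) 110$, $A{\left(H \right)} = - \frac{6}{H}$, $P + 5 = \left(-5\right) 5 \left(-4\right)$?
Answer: $- \frac{919546}{95} \approx -9679.4$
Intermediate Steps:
$P = 95$ ($P = -5 + \left(-5\right) 5 \left(-4\right) = -5 - -100 = -5 + 100 = 95$)
$m = -9680$ ($m = \left(-88\right) 110 = -9680$)
$L = - \frac{54}{95}$ ($L = - \frac{6}{95} \left(-3 + 0\right)^{2} = \left(-6\right) \frac{1}{95} \left(-3\right)^{2} = \left(- \frac{6}{95}\right) 9 = - \frac{54}{95} \approx -0.56842$)
$m - L = -9680 - - \frac{54}{95} = -9680 + \frac{54}{95} = - \frac{919546}{95}$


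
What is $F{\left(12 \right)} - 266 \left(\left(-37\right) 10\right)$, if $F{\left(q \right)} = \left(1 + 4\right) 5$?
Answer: $98445$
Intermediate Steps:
$F{\left(q \right)} = 25$ ($F{\left(q \right)} = 5 \cdot 5 = 25$)
$F{\left(12 \right)} - 266 \left(\left(-37\right) 10\right) = 25 - 266 \left(\left(-37\right) 10\right) = 25 - -98420 = 25 + 98420 = 98445$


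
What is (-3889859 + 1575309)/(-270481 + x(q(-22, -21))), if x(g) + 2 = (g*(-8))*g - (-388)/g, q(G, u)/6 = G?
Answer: 38190075/6762986 ≈ 5.6469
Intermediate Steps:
q(G, u) = 6*G
x(g) = -2 - 8*g² + 388/g (x(g) = -2 + ((g*(-8))*g - (-388)/g) = -2 + ((-8*g)*g + 388/g) = -2 + (-8*g² + 388/g) = -2 - 8*g² + 388/g)
(-3889859 + 1575309)/(-270481 + x(q(-22, -21))) = (-3889859 + 1575309)/(-270481 + (-2 - 8*(6*(-22))² + 388/((6*(-22))))) = -2314550/(-270481 + (-2 - 8*(-132)² + 388/(-132))) = -2314550/(-270481 + (-2 - 8*17424 + 388*(-1/132))) = -2314550/(-270481 + (-2 - 139392 - 97/33)) = -2314550/(-270481 - 4600099/33) = -2314550/(-13525972/33) = -2314550*(-33/13525972) = 38190075/6762986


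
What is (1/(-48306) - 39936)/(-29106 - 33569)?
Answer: 1929148417/3027578550 ≈ 0.63719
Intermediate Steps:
(1/(-48306) - 39936)/(-29106 - 33569) = (-1/48306 - 39936)/(-62675) = -1929148417/48306*(-1/62675) = 1929148417/3027578550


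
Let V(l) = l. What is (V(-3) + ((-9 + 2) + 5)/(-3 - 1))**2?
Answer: 25/4 ≈ 6.2500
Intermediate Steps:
(V(-3) + ((-9 + 2) + 5)/(-3 - 1))**2 = (-3 + ((-9 + 2) + 5)/(-3 - 1))**2 = (-3 + (-7 + 5)/(-4))**2 = (-3 - 2*(-1/4))**2 = (-3 + 1/2)**2 = (-5/2)**2 = 25/4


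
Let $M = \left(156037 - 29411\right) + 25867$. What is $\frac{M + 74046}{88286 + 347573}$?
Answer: $\frac{226539}{435859} \approx 0.51975$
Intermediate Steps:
$M = 152493$ ($M = 126626 + 25867 = 152493$)
$\frac{M + 74046}{88286 + 347573} = \frac{152493 + 74046}{88286 + 347573} = \frac{226539}{435859}$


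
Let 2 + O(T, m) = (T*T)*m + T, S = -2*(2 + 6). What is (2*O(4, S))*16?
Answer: -8128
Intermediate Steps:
S = -16 (S = -2*8 = -16)
O(T, m) = -2 + T + m*T² (O(T, m) = -2 + ((T*T)*m + T) = -2 + (T²*m + T) = -2 + (m*T² + T) = -2 + (T + m*T²) = -2 + T + m*T²)
(2*O(4, S))*16 = (2*(-2 + 4 - 16*4²))*16 = (2*(-2 + 4 - 16*16))*16 = (2*(-2 + 4 - 256))*16 = (2*(-254))*16 = -508*16 = -8128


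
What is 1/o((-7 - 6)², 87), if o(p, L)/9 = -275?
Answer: -1/2475 ≈ -0.00040404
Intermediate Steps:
o(p, L) = -2475 (o(p, L) = 9*(-275) = -2475)
1/o((-7 - 6)², 87) = 1/(-2475) = -1/2475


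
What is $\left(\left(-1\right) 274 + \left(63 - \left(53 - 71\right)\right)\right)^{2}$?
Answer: $37249$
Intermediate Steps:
$\left(\left(-1\right) 274 + \left(63 - \left(53 - 71\right)\right)\right)^{2} = \left(-274 + \left(63 - -18\right)\right)^{2} = \left(-274 + \left(63 + 18\right)\right)^{2} = \left(-274 + 81\right)^{2} = \left(-193\right)^{2} = 37249$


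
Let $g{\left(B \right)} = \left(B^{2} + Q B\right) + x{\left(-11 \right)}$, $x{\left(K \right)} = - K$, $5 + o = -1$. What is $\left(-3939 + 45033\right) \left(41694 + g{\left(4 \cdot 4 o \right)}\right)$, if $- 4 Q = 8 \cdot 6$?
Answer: $2139887862$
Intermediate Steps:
$o = -6$ ($o = -5 - 1 = -6$)
$Q = -12$ ($Q = - \frac{8 \cdot 6}{4} = \left(- \frac{1}{4}\right) 48 = -12$)
$g{\left(B \right)} = 11 + B^{2} - 12 B$ ($g{\left(B \right)} = \left(B^{2} - 12 B\right) - -11 = \left(B^{2} - 12 B\right) + 11 = 11 + B^{2} - 12 B$)
$\left(-3939 + 45033\right) \left(41694 + g{\left(4 \cdot 4 o \right)}\right) = \left(-3939 + 45033\right) \left(41694 + \left(11 + \left(4 \cdot 4 \left(-6\right)\right)^{2} - 12 \cdot 4 \cdot 4 \left(-6\right)\right)\right) = 41094 \left(41694 + \left(11 + \left(16 \left(-6\right)\right)^{2} - 12 \cdot 16 \left(-6\right)\right)\right) = 41094 \left(41694 + \left(11 + \left(-96\right)^{2} - -1152\right)\right) = 41094 \left(41694 + \left(11 + 9216 + 1152\right)\right) = 41094 \left(41694 + 10379\right) = 41094 \cdot 52073 = 2139887862$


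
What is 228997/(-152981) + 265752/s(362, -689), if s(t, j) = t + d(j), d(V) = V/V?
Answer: 13523960267/18510701 ≈ 730.60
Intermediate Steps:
d(V) = 1
s(t, j) = 1 + t (s(t, j) = t + 1 = 1 + t)
228997/(-152981) + 265752/s(362, -689) = 228997/(-152981) + 265752/(1 + 362) = 228997*(-1/152981) + 265752/363 = -228997/152981 + 265752*(1/363) = -228997/152981 + 88584/121 = 13523960267/18510701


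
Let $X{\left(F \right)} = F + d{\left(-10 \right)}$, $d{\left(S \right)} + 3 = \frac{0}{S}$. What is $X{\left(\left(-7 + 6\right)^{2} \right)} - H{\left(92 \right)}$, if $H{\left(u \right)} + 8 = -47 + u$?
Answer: $-39$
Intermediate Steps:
$H{\left(u \right)} = -55 + u$ ($H{\left(u \right)} = -8 + \left(-47 + u\right) = -55 + u$)
$d{\left(S \right)} = -3$ ($d{\left(S \right)} = -3 + \frac{0}{S} = -3 + 0 = -3$)
$X{\left(F \right)} = -3 + F$ ($X{\left(F \right)} = F - 3 = -3 + F$)
$X{\left(\left(-7 + 6\right)^{2} \right)} - H{\left(92 \right)} = \left(-3 + \left(-7 + 6\right)^{2}\right) - \left(-55 + 92\right) = \left(-3 + \left(-1\right)^{2}\right) - 37 = \left(-3 + 1\right) - 37 = -2 - 37 = -39$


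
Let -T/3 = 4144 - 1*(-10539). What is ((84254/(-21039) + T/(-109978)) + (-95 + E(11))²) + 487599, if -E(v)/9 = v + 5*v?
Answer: 2226633795949939/2313827142 ≈ 9.6232e+5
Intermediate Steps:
E(v) = -54*v (E(v) = -9*(v + 5*v) = -54*v)
T = -44049 (T = -3*(4144 - 1*(-10539)) = -3*(4144 + 10539) = -3*14683 = -44049)
((84254/(-21039) + T/(-109978)) + (-95 + E(11))²) + 487599 = ((84254/(-21039) - 44049/(-109978)) + (-95 - 54*11)²) + 487599 = ((84254*(-1/21039) - 44049*(-1/109978)) + (-95 - 594)²) + 487599 = ((-84254/21039 + 44049/109978) + (-689)²) + 487599 = (-8339339501/2313827142 + 474721) + 487599 = 1098413995337881/2313827142 + 487599 = 2226633795949939/2313827142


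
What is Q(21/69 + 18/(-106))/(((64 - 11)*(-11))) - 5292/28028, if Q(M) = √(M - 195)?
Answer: -27/143 - I*√289562479/710677 ≈ -0.18881 - 0.023944*I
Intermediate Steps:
Q(M) = √(-195 + M)
Q(21/69 + 18/(-106))/(((64 - 11)*(-11))) - 5292/28028 = √(-195 + (21/69 + 18/(-106)))/(((64 - 11)*(-11))) - 5292/28028 = √(-195 + (21*(1/69) + 18*(-1/106)))/((53*(-11))) - 5292*1/28028 = √(-195 + (7/23 - 9/53))/(-583) - 27/143 = √(-195 + 164/1219)*(-1/583) - 27/143 = √(-237541/1219)*(-1/583) - 27/143 = (I*√289562479/1219)*(-1/583) - 27/143 = -I*√289562479/710677 - 27/143 = -27/143 - I*√289562479/710677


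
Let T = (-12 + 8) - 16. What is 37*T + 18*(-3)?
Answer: -794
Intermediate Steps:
T = -20 (T = -4 - 16 = -20)
37*T + 18*(-3) = 37*(-20) + 18*(-3) = -740 - 54 = -794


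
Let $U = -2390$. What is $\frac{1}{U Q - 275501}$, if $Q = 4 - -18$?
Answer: $- \frac{1}{328081} \approx -3.048 \cdot 10^{-6}$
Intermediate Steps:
$Q = 22$ ($Q = 4 + 18 = 22$)
$\frac{1}{U Q - 275501} = \frac{1}{\left(-2390\right) 22 - 275501} = \frac{1}{-52580 - 275501} = \frac{1}{-328081} = - \frac{1}{328081}$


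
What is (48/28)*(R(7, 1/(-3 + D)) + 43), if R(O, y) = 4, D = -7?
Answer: 564/7 ≈ 80.571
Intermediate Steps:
(48/28)*(R(7, 1/(-3 + D)) + 43) = (48/28)*(4 + 43) = (48*(1/28))*47 = (12/7)*47 = 564/7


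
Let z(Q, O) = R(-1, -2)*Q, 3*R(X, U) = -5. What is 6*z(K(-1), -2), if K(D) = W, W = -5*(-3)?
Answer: -150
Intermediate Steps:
R(X, U) = -5/3 (R(X, U) = (1/3)*(-5) = -5/3)
W = 15
K(D) = 15
z(Q, O) = -5*Q/3
6*z(K(-1), -2) = 6*(-5/3*15) = 6*(-25) = -150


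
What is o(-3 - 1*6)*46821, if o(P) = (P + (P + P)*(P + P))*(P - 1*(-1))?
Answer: -117988920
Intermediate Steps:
o(P) = (1 + P)*(P + 4*P**2) (o(P) = (P + (2*P)*(2*P))*(P + 1) = (P + 4*P**2)*(1 + P) = (1 + P)*(P + 4*P**2))
o(-3 - 1*6)*46821 = ((-3 - 1*6)*(1 + 4*(-3 - 1*6)**2 + 5*(-3 - 1*6)))*46821 = ((-3 - 6)*(1 + 4*(-3 - 6)**2 + 5*(-3 - 6)))*46821 = -9*(1 + 4*(-9)**2 + 5*(-9))*46821 = -9*(1 + 4*81 - 45)*46821 = -9*(1 + 324 - 45)*46821 = -9*280*46821 = -2520*46821 = -117988920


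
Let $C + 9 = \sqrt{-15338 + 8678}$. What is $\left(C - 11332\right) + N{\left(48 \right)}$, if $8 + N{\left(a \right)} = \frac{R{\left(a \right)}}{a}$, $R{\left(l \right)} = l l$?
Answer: $-11301 + 6 i \sqrt{185} \approx -11301.0 + 81.609 i$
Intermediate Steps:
$R{\left(l \right)} = l^{2}$
$N{\left(a \right)} = -8 + a$ ($N{\left(a \right)} = -8 + \frac{a^{2}}{a} = -8 + a$)
$C = -9 + 6 i \sqrt{185}$ ($C = -9 + \sqrt{-15338 + 8678} = -9 + \sqrt{-6660} = -9 + 6 i \sqrt{185} \approx -9.0 + 81.609 i$)
$\left(C - 11332\right) + N{\left(48 \right)} = \left(\left(-9 + 6 i \sqrt{185}\right) - 11332\right) + \left(-8 + 48\right) = \left(-11341 + 6 i \sqrt{185}\right) + 40 = -11301 + 6 i \sqrt{185}$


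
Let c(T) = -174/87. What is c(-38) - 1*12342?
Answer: -12344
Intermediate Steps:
c(T) = -2 (c(T) = -174*1/87 = -2)
c(-38) - 1*12342 = -2 - 1*12342 = -2 - 12342 = -12344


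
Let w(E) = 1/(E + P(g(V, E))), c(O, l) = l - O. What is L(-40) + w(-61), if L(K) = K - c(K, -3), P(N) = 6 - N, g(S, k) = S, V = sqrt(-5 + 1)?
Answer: -233288/3029 + 2*I/3029 ≈ -77.018 + 0.00066028*I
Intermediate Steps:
V = 2*I (V = sqrt(-4) = 2*I ≈ 2.0*I)
w(E) = 1/(6 + E - 2*I) (w(E) = 1/(E + (6 - 2*I)) = 1/(6 + E - 2*I))
L(K) = 3 + 2*K (L(K) = K - (-3 - K) = K + (3 + K) = 3 + 2*K)
L(-40) + w(-61) = (3 + 2*(-40)) + 1/(6 - 61 - 2*I) = (3 - 80) + 1/(-55 - 2*I) = -77 + (-55 + 2*I)/3029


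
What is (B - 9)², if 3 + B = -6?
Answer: 324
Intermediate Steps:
B = -9 (B = -3 - 6 = -9)
(B - 9)² = (-9 - 9)² = (-18)² = 324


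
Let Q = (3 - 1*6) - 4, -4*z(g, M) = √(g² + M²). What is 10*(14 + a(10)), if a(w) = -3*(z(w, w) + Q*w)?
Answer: 2240 + 75*√2 ≈ 2346.1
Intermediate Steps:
z(g, M) = -√(M² + g²)/4 (z(g, M) = -√(g² + M²)/4 = -√(M² + g²)/4)
Q = -7 (Q = (3 - 6) - 4 = -3 - 4 = -7)
a(w) = 21*w + 3*√2*√(w²)/4 (a(w) = -3*(-√(w² + w²)/4 - 7*w) = -3*(-√2*√(w²)/4 - 7*w) = -3*(-7*w - √2*√(w²)/4) = 21*w + 3*√2*√(w²)/4)
10*(14 + a(10)) = 10*(14 + (21*10 + 3*√2*√(10²)/4)) = 10*(14 + (210 + 3*√2*√100/4)) = 10*(14 + (210 + (¾)*√2*10)) = 10*(14 + (210 + 15*√2/2)) = 10*(224 + 15*√2/2) = 2240 + 75*√2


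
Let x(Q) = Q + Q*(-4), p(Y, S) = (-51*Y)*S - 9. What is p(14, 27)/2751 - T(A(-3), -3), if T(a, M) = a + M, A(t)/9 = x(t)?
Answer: -77955/917 ≈ -85.011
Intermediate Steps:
p(Y, S) = -9 - 51*S*Y (p(Y, S) = -51*S*Y - 9 = -9 - 51*S*Y)
x(Q) = -3*Q (x(Q) = Q - 4*Q = -3*Q)
A(t) = -27*t (A(t) = 9*(-3*t) = -27*t)
T(a, M) = M + a
p(14, 27)/2751 - T(A(-3), -3) = (-9 - 51*27*14)/2751 - (-3 - 27*(-3)) = (-9 - 19278)*(1/2751) - (-3 + 81) = -19287*1/2751 - 1*78 = -6429/917 - 78 = -77955/917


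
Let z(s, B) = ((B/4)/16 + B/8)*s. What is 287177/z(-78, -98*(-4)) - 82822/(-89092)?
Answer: -50458118779/766146654 ≈ -65.860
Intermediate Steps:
z(s, B) = 9*B*s/64 (z(s, B) = ((B*(1/4))*(1/16) + B*(1/8))*s = ((B/4)*(1/16) + B/8)*s = (B/64 + B/8)*s = (9*B/64)*s = 9*B*s/64)
287177/z(-78, -98*(-4)) - 82822/(-89092) = 287177/(((9/64)*(-98*(-4))*(-78))) - 82822/(-89092) = 287177/(((9/64)*392*(-78))) - 82822*(-1/89092) = 287177/(-17199/4) + 41411/44546 = 287177*(-4/17199) + 41411/44546 = -1148708/17199 + 41411/44546 = -50458118779/766146654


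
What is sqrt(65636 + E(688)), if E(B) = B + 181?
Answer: sqrt(66505) ≈ 257.89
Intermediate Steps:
E(B) = 181 + B
sqrt(65636 + E(688)) = sqrt(65636 + (181 + 688)) = sqrt(65636 + 869) = sqrt(66505)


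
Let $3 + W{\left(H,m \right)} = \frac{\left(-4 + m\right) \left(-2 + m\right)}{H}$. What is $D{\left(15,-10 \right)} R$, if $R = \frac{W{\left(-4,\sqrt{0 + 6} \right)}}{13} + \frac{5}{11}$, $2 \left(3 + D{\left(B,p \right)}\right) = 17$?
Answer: $- \frac{1}{4} + \frac{33 \sqrt{6}}{52} \approx 1.3045$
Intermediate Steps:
$W{\left(H,m \right)} = -3 + \frac{\left(-4 + m\right) \left(-2 + m\right)}{H}$
$D{\left(B,p \right)} = \frac{11}{2}$ ($D{\left(B,p \right)} = -3 + \frac{1}{2} \cdot 17 = -3 + \frac{17}{2} = \frac{11}{2}$)
$R = - \frac{1}{22} + \frac{3 \sqrt{6}}{26}$ ($R = \frac{\frac{1}{-4} \left(8 + \left(\sqrt{0 + 6}\right)^{2} - 6 \sqrt{0 + 6} - -12\right)}{13} + \frac{5}{11} = - \frac{8 + \left(\sqrt{6}\right)^{2} - 6 \sqrt{6} + 12}{4} \cdot \frac{1}{13} + 5 \cdot \frac{1}{11} = - \frac{8 + 6 - 6 \sqrt{6} + 12}{4} \cdot \frac{1}{13} + \frac{5}{11} = - \frac{26 - 6 \sqrt{6}}{4} \cdot \frac{1}{13} + \frac{5}{11} = \left(- \frac{13}{2} + \frac{3 \sqrt{6}}{2}\right) \frac{1}{13} + \frac{5}{11} = \left(- \frac{1}{2} + \frac{3 \sqrt{6}}{26}\right) + \frac{5}{11} = - \frac{1}{22} + \frac{3 \sqrt{6}}{26} \approx 0.23718$)
$D{\left(15,-10 \right)} R = \frac{11 \left(- \frac{1}{22} + \frac{3 \sqrt{6}}{26}\right)}{2} = - \frac{1}{4} + \frac{33 \sqrt{6}}{52}$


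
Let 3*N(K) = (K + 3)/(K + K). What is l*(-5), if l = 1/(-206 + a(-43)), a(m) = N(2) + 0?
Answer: 60/2467 ≈ 0.024321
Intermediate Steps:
N(K) = (3 + K)/(6*K) (N(K) = ((K + 3)/(K + K))/3 = ((3 + K)/((2*K)))/3 = ((3 + K)*(1/(2*K)))/3 = ((3 + K)/(2*K))/3 = (3 + K)/(6*K))
a(m) = 5/12 (a(m) = (⅙)*(3 + 2)/2 + 0 = (⅙)*(½)*5 + 0 = 5/12 + 0 = 5/12)
l = -12/2467 (l = 1/(-206 + 5/12) = 1/(-2467/12) = -12/2467 ≈ -0.0048642)
l*(-5) = -12/2467*(-5) = 60/2467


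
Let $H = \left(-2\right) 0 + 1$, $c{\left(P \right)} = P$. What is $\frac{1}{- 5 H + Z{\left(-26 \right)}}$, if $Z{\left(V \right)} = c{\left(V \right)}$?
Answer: $- \frac{1}{31} \approx -0.032258$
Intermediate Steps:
$H = 1$ ($H = 0 + 1 = 1$)
$Z{\left(V \right)} = V$
$\frac{1}{- 5 H + Z{\left(-26 \right)}} = \frac{1}{\left(-5\right) 1 - 26} = \frac{1}{-5 - 26} = \frac{1}{-31} = - \frac{1}{31}$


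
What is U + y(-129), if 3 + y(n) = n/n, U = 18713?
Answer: 18711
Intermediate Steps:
y(n) = -2 (y(n) = -3 + n/n = -3 + 1 = -2)
U + y(-129) = 18713 - 2 = 18711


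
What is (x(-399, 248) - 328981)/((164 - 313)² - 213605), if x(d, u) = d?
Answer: 82345/47851 ≈ 1.7209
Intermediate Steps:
(x(-399, 248) - 328981)/((164 - 313)² - 213605) = (-399 - 328981)/((164 - 313)² - 213605) = -329380/((-149)² - 213605) = -329380/(22201 - 213605) = -329380/(-191404) = -329380*(-1/191404) = 82345/47851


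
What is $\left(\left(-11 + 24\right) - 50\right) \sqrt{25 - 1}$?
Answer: $- 74 \sqrt{6} \approx -181.26$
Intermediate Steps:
$\left(\left(-11 + 24\right) - 50\right) \sqrt{25 - 1} = \left(13 - 50\right) \sqrt{24} = - 37 \cdot 2 \sqrt{6} = - 74 \sqrt{6}$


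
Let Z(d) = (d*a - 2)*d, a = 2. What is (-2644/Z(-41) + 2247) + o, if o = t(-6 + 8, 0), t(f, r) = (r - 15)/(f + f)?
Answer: 7723109/3444 ≈ 2242.5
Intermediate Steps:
t(f, r) = (-15 + r)/(2*f) (t(f, r) = (-15 + r)/((2*f)) = (-15 + r)*(1/(2*f)) = (-15 + r)/(2*f))
Z(d) = d*(-2 + 2*d) (Z(d) = (d*2 - 2)*d = (2*d - 2)*d = (-2 + 2*d)*d = d*(-2 + 2*d))
o = -15/4 (o = (-15 + 0)/(2*(-6 + 8)) = (½)*(-15)/2 = (½)*(½)*(-15) = -15/4 ≈ -3.7500)
(-2644/Z(-41) + 2247) + o = (-2644*(-1/(82*(-1 - 41))) + 2247) - 15/4 = (-2644/(2*(-41)*(-42)) + 2247) - 15/4 = (-2644/3444 + 2247) - 15/4 = (-2644*1/3444 + 2247) - 15/4 = (-661/861 + 2247) - 15/4 = 1934006/861 - 15/4 = 7723109/3444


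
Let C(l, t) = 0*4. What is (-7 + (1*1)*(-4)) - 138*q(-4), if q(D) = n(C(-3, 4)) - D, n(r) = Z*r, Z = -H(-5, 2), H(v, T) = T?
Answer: -563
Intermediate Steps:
C(l, t) = 0
Z = -2 (Z = -1*2 = -2)
n(r) = -2*r
q(D) = -D (q(D) = -2*0 - D = 0 - D = -D)
(-7 + (1*1)*(-4)) - 138*q(-4) = (-7 + (1*1)*(-4)) - (-138)*(-4) = (-7 + 1*(-4)) - 138*4 = (-7 - 4) - 552 = -11 - 552 = -563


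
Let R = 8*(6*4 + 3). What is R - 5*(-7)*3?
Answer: 321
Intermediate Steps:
R = 216 (R = 8*(24 + 3) = 8*27 = 216)
R - 5*(-7)*3 = 216 - 5*(-7)*3 = 216 - (-35)*3 = 216 - 1*(-105) = 216 + 105 = 321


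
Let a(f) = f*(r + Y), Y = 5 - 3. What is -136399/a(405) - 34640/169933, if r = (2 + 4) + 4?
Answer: -23347041667/825874380 ≈ -28.269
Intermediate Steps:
r = 10 (r = 6 + 4 = 10)
Y = 2
a(f) = 12*f (a(f) = f*(10 + 2) = f*12 = 12*f)
-136399/a(405) - 34640/169933 = -136399/(12*405) - 34640/169933 = -136399/4860 - 34640*1/169933 = -136399*1/4860 - 34640/169933 = -136399/4860 - 34640/169933 = -23347041667/825874380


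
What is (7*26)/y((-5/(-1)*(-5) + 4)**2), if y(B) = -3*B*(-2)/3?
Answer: 13/63 ≈ 0.20635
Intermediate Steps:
y(B) = 2*B (y(B) = -(-6)*B*(1/3) = (6*B)*(1/3) = 2*B)
(7*26)/y((-5/(-1)*(-5) + 4)**2) = (7*26)/((2*(-5/(-1)*(-5) + 4)**2)) = 182/((2*(-5*(-1)*(-5) + 4)**2)) = 182/((2*(5*(-5) + 4)**2)) = 182/((2*(-25 + 4)**2)) = 182/((2*(-21)**2)) = 182/((2*441)) = 182/882 = 182*(1/882) = 13/63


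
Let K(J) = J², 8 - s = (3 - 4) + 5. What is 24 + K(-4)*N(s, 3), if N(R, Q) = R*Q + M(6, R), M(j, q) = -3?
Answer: 168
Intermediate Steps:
s = 4 (s = 8 - ((3 - 4) + 5) = 8 - (-1 + 5) = 8 - 1*4 = 8 - 4 = 4)
N(R, Q) = -3 + Q*R (N(R, Q) = R*Q - 3 = Q*R - 3 = -3 + Q*R)
24 + K(-4)*N(s, 3) = 24 + (-4)²*(-3 + 3*4) = 24 + 16*(-3 + 12) = 24 + 16*9 = 24 + 144 = 168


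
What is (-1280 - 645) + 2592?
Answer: 667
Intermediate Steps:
(-1280 - 645) + 2592 = -1925 + 2592 = 667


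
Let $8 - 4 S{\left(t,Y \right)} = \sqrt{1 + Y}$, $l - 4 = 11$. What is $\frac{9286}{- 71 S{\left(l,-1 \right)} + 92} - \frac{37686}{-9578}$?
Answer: $- \frac{21764252}{119725} \approx -181.79$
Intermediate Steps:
$l = 15$ ($l = 4 + 11 = 15$)
$S{\left(t,Y \right)} = 2 - \frac{\sqrt{1 + Y}}{4}$
$\frac{9286}{- 71 S{\left(l,-1 \right)} + 92} - \frac{37686}{-9578} = \frac{9286}{- 71 \left(2 - \frac{\sqrt{1 - 1}}{4}\right) + 92} - \frac{37686}{-9578} = \frac{9286}{- 71 \left(2 - \frac{\sqrt{0}}{4}\right) + 92} - - \frac{18843}{4789} = \frac{9286}{- 71 \left(2 - 0\right) + 92} + \frac{18843}{4789} = \frac{9286}{- 71 \left(2 + 0\right) + 92} + \frac{18843}{4789} = \frac{9286}{\left(-71\right) 2 + 92} + \frac{18843}{4789} = \frac{9286}{-142 + 92} + \frac{18843}{4789} = \frac{9286}{-50} + \frac{18843}{4789} = 9286 \left(- \frac{1}{50}\right) + \frac{18843}{4789} = - \frac{4643}{25} + \frac{18843}{4789} = - \frac{21764252}{119725}$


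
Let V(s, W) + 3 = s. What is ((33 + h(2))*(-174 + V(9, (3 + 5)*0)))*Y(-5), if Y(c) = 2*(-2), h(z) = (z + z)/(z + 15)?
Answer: 379680/17 ≈ 22334.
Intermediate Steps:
V(s, W) = -3 + s
h(z) = 2*z/(15 + z) (h(z) = (2*z)/(15 + z) = 2*z/(15 + z))
Y(c) = -4
((33 + h(2))*(-174 + V(9, (3 + 5)*0)))*Y(-5) = ((33 + 2*2/(15 + 2))*(-174 + (-3 + 9)))*(-4) = ((33 + 2*2/17)*(-174 + 6))*(-4) = ((33 + 2*2*(1/17))*(-168))*(-4) = ((33 + 4/17)*(-168))*(-4) = ((565/17)*(-168))*(-4) = -94920/17*(-4) = 379680/17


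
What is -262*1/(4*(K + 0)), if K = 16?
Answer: -131/32 ≈ -4.0938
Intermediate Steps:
-262*1/(4*(K + 0)) = -262*1/(4*(16 + 0)) = -262/(16*4) = -262/64 = -262*1/64 = -131/32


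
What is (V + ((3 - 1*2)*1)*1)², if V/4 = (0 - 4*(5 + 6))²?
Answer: 59985025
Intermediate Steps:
V = 7744 (V = 4*(0 - 4*(5 + 6))² = 4*(0 - 4*11)² = 4*(0 - 44)² = 4*(-44)² = 4*1936 = 7744)
(V + ((3 - 1*2)*1)*1)² = (7744 + ((3 - 1*2)*1)*1)² = (7744 + ((3 - 2)*1)*1)² = (7744 + (1*1)*1)² = (7744 + 1*1)² = (7744 + 1)² = 7745² = 59985025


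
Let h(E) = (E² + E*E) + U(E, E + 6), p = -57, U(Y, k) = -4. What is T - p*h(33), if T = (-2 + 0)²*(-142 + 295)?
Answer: 124530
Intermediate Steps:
h(E) = -4 + 2*E² (h(E) = (E² + E*E) - 4 = (E² + E²) - 4 = 2*E² - 4 = -4 + 2*E²)
T = 612 (T = (-2)²*153 = 4*153 = 612)
T - p*h(33) = 612 - (-57)*(-4 + 2*33²) = 612 - (-57)*(-4 + 2*1089) = 612 - (-57)*(-4 + 2178) = 612 - (-57)*2174 = 612 - 1*(-123918) = 612 + 123918 = 124530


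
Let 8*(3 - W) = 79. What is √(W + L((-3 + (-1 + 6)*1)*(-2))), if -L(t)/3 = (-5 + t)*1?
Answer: √322/4 ≈ 4.4861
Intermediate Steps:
W = -55/8 (W = 3 - ⅛*79 = 3 - 79/8 = -55/8 ≈ -6.8750)
L(t) = 15 - 3*t (L(t) = -3*(-5 + t) = 15 - 3*t)
√(W + L((-3 + (-1 + 6)*1)*(-2))) = √(-55/8 + (15 - 3*(-3 + (-1 + 6)*1)*(-2))) = √(-55/8 + (15 - 3*(-3 + 5*1)*(-2))) = √(-55/8 + (15 - 3*(-3 + 5)*(-2))) = √(-55/8 + (15 - 6*(-2))) = √(-55/8 + (15 - 3*(-4))) = √(-55/8 + (15 + 12)) = √(-55/8 + 27) = √(161/8) = √322/4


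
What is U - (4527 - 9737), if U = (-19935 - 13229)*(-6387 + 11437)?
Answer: -167472990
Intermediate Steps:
U = -167478200 (U = -33164*5050 = -167478200)
U - (4527 - 9737) = -167478200 - (4527 - 9737) = -167478200 - 1*(-5210) = -167478200 + 5210 = -167472990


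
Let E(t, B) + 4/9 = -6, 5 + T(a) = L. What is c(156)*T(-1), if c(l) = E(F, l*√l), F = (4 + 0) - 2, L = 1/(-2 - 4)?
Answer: 899/27 ≈ 33.296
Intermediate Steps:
L = -⅙ (L = 1/(-6) = -⅙ ≈ -0.16667)
T(a) = -31/6 (T(a) = -5 - ⅙ = -31/6)
F = 2 (F = 4 - 2 = 2)
E(t, B) = -58/9 (E(t, B) = -4/9 - 6 = -58/9)
c(l) = -58/9
c(156)*T(-1) = -58/9*(-31/6) = 899/27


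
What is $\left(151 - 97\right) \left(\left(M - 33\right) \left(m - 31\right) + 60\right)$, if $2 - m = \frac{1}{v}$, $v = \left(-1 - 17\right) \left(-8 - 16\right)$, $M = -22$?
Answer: $\frac{715015}{8} \approx 89377.0$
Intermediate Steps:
$v = 432$ ($v = \left(-18\right) \left(-24\right) = 432$)
$m = \frac{863}{432}$ ($m = 2 - \frac{1}{432} = \frac{863}{432} \approx 1.9977$)
$\left(151 - 97\right) \left(\left(M - 33\right) \left(m - 31\right) + 60\right) = \left(151 - 97\right) \left(\left(-22 - 33\right) \left(\frac{863}{432} - 31\right) + 60\right) = 54 \left(\left(-55\right) \left(- \frac{12529}{432}\right) + 60\right) = 54 \left(\frac{689095}{432} + 60\right) = 54 \cdot \frac{715015}{432} = \frac{715015}{8}$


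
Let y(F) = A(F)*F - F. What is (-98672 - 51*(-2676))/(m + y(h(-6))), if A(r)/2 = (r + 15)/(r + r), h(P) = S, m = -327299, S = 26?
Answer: -9451/81821 ≈ -0.11551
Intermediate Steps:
h(P) = 26
A(r) = (15 + r)/r (A(r) = 2*((r + 15)/(r + r)) = 2*((15 + r)/((2*r))) = 2*((15 + r)*(1/(2*r))) = 2*((15 + r)/(2*r)) = (15 + r)/r)
y(F) = 15 (y(F) = ((15 + F)/F)*F - F = (15 + F) - F = 15)
(-98672 - 51*(-2676))/(m + y(h(-6))) = (-98672 - 51*(-2676))/(-327299 + 15) = (-98672 + 136476)/(-327284) = 37804*(-1/327284) = -9451/81821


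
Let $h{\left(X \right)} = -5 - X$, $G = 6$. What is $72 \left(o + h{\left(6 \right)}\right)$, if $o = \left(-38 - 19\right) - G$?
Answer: $-5328$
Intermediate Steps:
$o = -63$ ($o = \left(-38 - 19\right) - 6 = -57 - 6 = -63$)
$72 \left(o + h{\left(6 \right)}\right) = 72 \left(-63 - 11\right) = 72 \left(-74\right) = -5328$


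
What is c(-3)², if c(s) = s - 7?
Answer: 100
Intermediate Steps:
c(s) = -7 + s
c(-3)² = (-7 - 3)² = (-10)² = 100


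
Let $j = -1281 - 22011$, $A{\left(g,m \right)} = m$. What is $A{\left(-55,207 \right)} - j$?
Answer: $23499$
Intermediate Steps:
$j = -23292$ ($j = -1281 - 22011 = -23292$)
$A{\left(-55,207 \right)} - j = 207 - -23292 = 207 + 23292 = 23499$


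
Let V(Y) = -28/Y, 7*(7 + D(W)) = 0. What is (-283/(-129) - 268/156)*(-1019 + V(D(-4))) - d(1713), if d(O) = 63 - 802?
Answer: 143111/559 ≈ 256.01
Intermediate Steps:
D(W) = -7 (D(W) = -7 + (1/7)*0 = -7 + 0 = -7)
d(O) = -739
(-283/(-129) - 268/156)*(-1019 + V(D(-4))) - d(1713) = (-283/(-129) - 268/156)*(-1019 - 28/(-7)) - 1*(-739) = (-283*(-1/129) - 268*1/156)*(-1019 - 28*(-1/7)) + 739 = (283/129 - 67/39)*(-1019 + 4) + 739 = (266/559)*(-1015) + 739 = -269990/559 + 739 = 143111/559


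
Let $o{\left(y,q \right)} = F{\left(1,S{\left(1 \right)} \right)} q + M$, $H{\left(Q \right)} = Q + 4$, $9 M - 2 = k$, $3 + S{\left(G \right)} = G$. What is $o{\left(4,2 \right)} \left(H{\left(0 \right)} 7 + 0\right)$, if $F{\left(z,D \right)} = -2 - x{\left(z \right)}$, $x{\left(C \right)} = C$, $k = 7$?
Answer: $-140$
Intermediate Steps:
$S{\left(G \right)} = -3 + G$
$M = 1$ ($M = \frac{2}{9} + \frac{1}{9} \cdot 7 = \frac{2}{9} + \frac{7}{9} = 1$)
$F{\left(z,D \right)} = -2 - z$
$H{\left(Q \right)} = 4 + Q$
$o{\left(y,q \right)} = 1 - 3 q$ ($o{\left(y,q \right)} = \left(-2 - 1\right) q + 1 = - 3 q + 1 = 1 - 3 q$)
$o{\left(4,2 \right)} \left(H{\left(0 \right)} 7 + 0\right) = \left(1 - 6\right) \left(\left(4 + 0\right) 7 + 0\right) = \left(1 - 6\right) \left(4 \cdot 7 + 0\right) = - 5 \left(28 + 0\right) = \left(-5\right) 28 = -140$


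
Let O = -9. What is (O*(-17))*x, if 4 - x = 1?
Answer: 459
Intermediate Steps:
x = 3 (x = 4 - 1*1 = 4 - 1 = 3)
(O*(-17))*x = -9*(-17)*3 = 153*3 = 459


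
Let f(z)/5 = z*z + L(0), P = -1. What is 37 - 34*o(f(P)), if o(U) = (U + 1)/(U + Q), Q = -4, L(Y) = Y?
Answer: -167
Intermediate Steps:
f(z) = 5*z² (f(z) = 5*(z*z + 0) = 5*(z² + 0) = 5*z²)
o(U) = (1 + U)/(-4 + U) (o(U) = (U + 1)/(U - 4) = (1 + U)/(-4 + U))
37 - 34*o(f(P)) = 37 - 34*(1 + 5*(-1)²)/(-4 + 5*(-1)²) = 37 - 34*(1 + 5*1)/(-4 + 5*1) = 37 - 34*(1 + 5)/(-4 + 5) = 37 - 34*6/1 = 37 - 34*6 = 37 - 204 = -167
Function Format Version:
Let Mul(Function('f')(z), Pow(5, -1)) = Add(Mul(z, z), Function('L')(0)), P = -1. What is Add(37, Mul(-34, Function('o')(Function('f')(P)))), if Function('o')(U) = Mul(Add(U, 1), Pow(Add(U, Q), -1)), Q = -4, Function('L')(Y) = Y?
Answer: -167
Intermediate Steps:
Function('f')(z) = Mul(5, Pow(z, 2)) (Function('f')(z) = Mul(5, Add(Mul(z, z), 0)) = Mul(5, Add(Pow(z, 2), 0)) = Mul(5, Pow(z, 2)))
Function('o')(U) = Mul(Pow(Add(-4, U), -1), Add(1, U)) (Function('o')(U) = Mul(Add(U, 1), Pow(Add(U, -4), -1)) = Mul(Add(1, U), Pow(Add(-4, U), -1)) = Mul(Pow(Add(-4, U), -1), Add(1, U)))
Add(37, Mul(-34, Function('o')(Function('f')(P)))) = Add(37, Mul(-34, Mul(Pow(Add(-4, Mul(5, Pow(-1, 2))), -1), Add(1, Mul(5, Pow(-1, 2)))))) = Add(37, Mul(-34, Mul(Pow(Add(-4, Mul(5, 1)), -1), Add(1, Mul(5, 1))))) = Add(37, Mul(-34, Mul(Pow(Add(-4, 5), -1), Add(1, 5)))) = Add(37, Mul(-34, Mul(Pow(1, -1), 6))) = Add(37, Mul(-34, Mul(1, 6))) = Add(37, Mul(-34, 6)) = Add(37, -204) = -167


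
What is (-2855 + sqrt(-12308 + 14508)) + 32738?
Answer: 29883 + 10*sqrt(22) ≈ 29930.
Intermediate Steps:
(-2855 + sqrt(-12308 + 14508)) + 32738 = (-2855 + sqrt(2200)) + 32738 = (-2855 + 10*sqrt(22)) + 32738 = 29883 + 10*sqrt(22)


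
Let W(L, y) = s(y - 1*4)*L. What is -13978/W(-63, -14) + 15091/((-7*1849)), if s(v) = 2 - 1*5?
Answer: -3750397/49923 ≈ -75.124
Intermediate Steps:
s(v) = -3 (s(v) = 2 - 5 = -3)
W(L, y) = -3*L
-13978/W(-63, -14) + 15091/((-7*1849)) = -13978/((-3*(-63))) + 15091/((-7*1849)) = -13978/189 + 15091/(-12943) = -13978*1/189 + 15091*(-1/12943) = -13978/189 - 15091/12943 = -3750397/49923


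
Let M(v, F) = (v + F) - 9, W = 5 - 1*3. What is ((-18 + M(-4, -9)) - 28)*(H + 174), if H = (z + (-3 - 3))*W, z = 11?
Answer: -12512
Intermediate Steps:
W = 2 (W = 5 - 3 = 2)
M(v, F) = -9 + F + v (M(v, F) = (F + v) - 9 = -9 + F + v)
H = 10 (H = (11 + (-3 - 3))*2 = (11 - 6)*2 = 5*2 = 10)
((-18 + M(-4, -9)) - 28)*(H + 174) = ((-18 + (-9 - 9 - 4)) - 28)*(10 + 174) = ((-18 - 22) - 28)*184 = (-40 - 28)*184 = -68*184 = -12512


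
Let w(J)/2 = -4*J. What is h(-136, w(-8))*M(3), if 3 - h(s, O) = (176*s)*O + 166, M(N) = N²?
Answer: 13785669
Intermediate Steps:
w(J) = -8*J (w(J) = 2*(-4*J) = -8*J)
h(s, O) = -163 - 176*O*s (h(s, O) = 3 - ((176*s)*O + 166) = 3 - (176*O*s + 166) = 3 - (166 + 176*O*s) = 3 + (-166 - 176*O*s) = -163 - 176*O*s)
h(-136, w(-8))*M(3) = (-163 - 176*(-8*(-8))*(-136))*3² = (-163 - 176*64*(-136))*9 = (-163 + 1531904)*9 = 1531741*9 = 13785669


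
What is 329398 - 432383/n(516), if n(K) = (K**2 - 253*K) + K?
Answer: 44871480769/136224 ≈ 3.2940e+5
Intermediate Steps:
n(K) = K**2 - 252*K
329398 - 432383/n(516) = 329398 - 432383*1/(516*(-252 + 516)) = 329398 - 432383/(516*264) = 329398 - 432383/136224 = 44871480769/136224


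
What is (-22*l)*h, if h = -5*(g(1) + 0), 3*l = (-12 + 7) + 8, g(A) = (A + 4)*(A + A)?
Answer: 1100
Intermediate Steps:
g(A) = 2*A*(4 + A) (g(A) = (4 + A)*(2*A) = 2*A*(4 + A))
l = 1 (l = ((-12 + 7) + 8)/3 = (-5 + 8)/3 = (⅓)*3 = 1)
h = -50 (h = -5*(2*1*(4 + 1) + 0) = -5*(2*1*5 + 0) = -5*(10 + 0) = -5*10 = -50)
(-22*l)*h = -22*1*(-50) = -22*(-50) = 1100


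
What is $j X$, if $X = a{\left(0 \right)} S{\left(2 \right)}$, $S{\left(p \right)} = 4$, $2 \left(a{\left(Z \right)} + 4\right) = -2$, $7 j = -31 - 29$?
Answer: $\frac{1200}{7} \approx 171.43$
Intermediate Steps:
$j = - \frac{60}{7}$ ($j = \frac{-31 - 29}{7} = \frac{1}{7} \left(-60\right) = - \frac{60}{7} \approx -8.5714$)
$a{\left(Z \right)} = -5$ ($a{\left(Z \right)} = -4 + \frac{1}{2} \left(-2\right) = -4 - 1 = -5$)
$X = -20$ ($X = \left(-5\right) 4 = -20$)
$j X = \left(- \frac{60}{7}\right) \left(-20\right) = \frac{1200}{7}$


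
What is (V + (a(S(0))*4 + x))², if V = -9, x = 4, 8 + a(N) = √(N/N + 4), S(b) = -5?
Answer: 1449 - 296*√5 ≈ 787.12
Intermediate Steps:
a(N) = -8 + √5 (a(N) = -8 + √(N/N + 4) = -8 + √(1 + 4) = -8 + √5)
(V + (a(S(0))*4 + x))² = (-9 + ((-8 + √5)*4 + 4))² = (-9 + ((-32 + 4*√5) + 4))² = (-9 + (-28 + 4*√5))² = (-37 + 4*√5)²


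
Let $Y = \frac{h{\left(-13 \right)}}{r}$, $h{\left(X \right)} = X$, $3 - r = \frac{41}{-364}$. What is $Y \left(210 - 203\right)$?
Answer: $- \frac{33124}{1133} \approx -29.236$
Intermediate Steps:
$r = \frac{1133}{364}$ ($r = 3 - \frac{41}{-364} = 3 - 41 \left(- \frac{1}{364}\right) = 3 - - \frac{41}{364} = 3 + \frac{41}{364} = \frac{1133}{364} \approx 3.1126$)
$Y = - \frac{4732}{1133}$ ($Y = - \frac{13}{\frac{1133}{364}} = \left(-13\right) \frac{364}{1133} = - \frac{4732}{1133} \approx -4.1765$)
$Y \left(210 - 203\right) = - \frac{4732 \left(210 - 203\right)}{1133} = \left(- \frac{4732}{1133}\right) 7 = - \frac{33124}{1133}$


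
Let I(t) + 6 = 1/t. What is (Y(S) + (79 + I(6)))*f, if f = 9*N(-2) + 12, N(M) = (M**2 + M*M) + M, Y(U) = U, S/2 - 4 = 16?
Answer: 7469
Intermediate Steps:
S = 40 (S = 8 + 2*16 = 8 + 32 = 40)
N(M) = M + 2*M**2 (N(M) = (M**2 + M**2) + M = 2*M**2 + M = M + 2*M**2)
I(t) = -6 + 1/t
f = 66 (f = 9*(-2*(1 + 2*(-2))) + 12 = 9*(-2*(1 - 4)) + 12 = 9*(-2*(-3)) + 12 = 9*6 + 12 = 54 + 12 = 66)
(Y(S) + (79 + I(6)))*f = (40 + (79 + (-6 + 1/6)))*66 = (40 + (79 - 35/6))*66 = (40 + 439/6)*66 = (679/6)*66 = 7469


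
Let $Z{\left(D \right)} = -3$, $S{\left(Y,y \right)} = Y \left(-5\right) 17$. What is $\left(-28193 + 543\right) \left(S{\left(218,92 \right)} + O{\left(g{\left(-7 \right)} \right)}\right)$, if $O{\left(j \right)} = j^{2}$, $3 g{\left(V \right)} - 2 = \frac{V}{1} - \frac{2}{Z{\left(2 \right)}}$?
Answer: $\frac{41496041650}{81} \approx 5.123 \cdot 10^{8}$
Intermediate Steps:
$S{\left(Y,y \right)} = - 85 Y$ ($S{\left(Y,y \right)} = - 5 Y 17 = - 85 Y$)
$g{\left(V \right)} = \frac{8}{9} + \frac{V}{3}$ ($g{\left(V \right)} = \frac{2}{3} + \frac{\frac{V}{1} - \frac{2}{-3}}{3} = \frac{2}{3} + \frac{V 1 - - \frac{2}{3}}{3} = \frac{2}{3} + \frac{V + \frac{2}{3}}{3} = \frac{2}{3} + \frac{\frac{2}{3} + V}{3} = \frac{2}{3} + \left(\frac{2}{9} + \frac{V}{3}\right) = \frac{8}{9} + \frac{V}{3}$)
$\left(-28193 + 543\right) \left(S{\left(218,92 \right)} + O{\left(g{\left(-7 \right)} \right)}\right) = \left(-28193 + 543\right) \left(\left(-85\right) 218 + \left(\frac{8}{9} + \frac{1}{3} \left(-7\right)\right)^{2}\right) = - 27650 \left(-18530 + \left(\frac{8}{9} - \frac{7}{3}\right)^{2}\right) = - 27650 \left(-18530 + \left(- \frac{13}{9}\right)^{2}\right) = - 27650 \left(-18530 + \frac{169}{81}\right) = \left(-27650\right) \left(- \frac{1500761}{81}\right) = \frac{41496041650}{81}$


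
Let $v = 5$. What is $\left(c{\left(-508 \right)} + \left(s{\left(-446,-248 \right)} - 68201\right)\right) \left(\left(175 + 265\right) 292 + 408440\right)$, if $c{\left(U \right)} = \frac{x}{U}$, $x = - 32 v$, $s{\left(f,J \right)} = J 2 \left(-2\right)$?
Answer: $- \frac{4582882270760}{127} \approx -3.6086 \cdot 10^{10}$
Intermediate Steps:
$s{\left(f,J \right)} = - 4 J$ ($s{\left(f,J \right)} = 2 J \left(-2\right) = - 4 J$)
$x = -160$ ($x = \left(-32\right) 5 = -160$)
$c{\left(U \right)} = - \frac{160}{U}$
$\left(c{\left(-508 \right)} + \left(s{\left(-446,-248 \right)} - 68201\right)\right) \left(\left(175 + 265\right) 292 + 408440\right) = \left(- \frac{160}{-508} - 67209\right) \left(\left(175 + 265\right) 292 + 408440\right) = \left(\left(-160\right) \left(- \frac{1}{508}\right) + \left(992 - 68201\right)\right) \left(440 \cdot 292 + 408440\right) = \left(\frac{40}{127} - 67209\right) \left(128480 + 408440\right) = \left(- \frac{8535503}{127}\right) 536920 = - \frac{4582882270760}{127}$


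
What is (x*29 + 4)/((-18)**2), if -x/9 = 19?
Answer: -4955/324 ≈ -15.293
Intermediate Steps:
x = -171 (x = -9*19 = -171)
(x*29 + 4)/((-18)**2) = (-171*29 + 4)/((-18)**2) = (-4959 + 4)/324 = -4955*1/324 = -4955/324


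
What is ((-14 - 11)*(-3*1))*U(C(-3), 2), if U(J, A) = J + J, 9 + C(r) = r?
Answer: -1800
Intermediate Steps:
C(r) = -9 + r
U(J, A) = 2*J
((-14 - 11)*(-3*1))*U(C(-3), 2) = ((-14 - 11)*(-3*1))*(2*(-9 - 3)) = (-25*(-3))*(2*(-12)) = 75*(-24) = -1800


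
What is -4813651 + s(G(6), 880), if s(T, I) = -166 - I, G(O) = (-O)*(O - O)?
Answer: -4814697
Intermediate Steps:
G(O) = 0 (G(O) = -O*0 = 0)
-4813651 + s(G(6), 880) = -4813651 + (-166 - 1*880) = -4813651 + (-166 - 880) = -4813651 - 1046 = -4814697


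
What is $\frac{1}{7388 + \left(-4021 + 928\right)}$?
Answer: $\frac{1}{4295} \approx 0.00023283$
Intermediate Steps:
$\frac{1}{7388 + \left(-4021 + 928\right)} = \frac{1}{7388 - 3093} = \frac{1}{4295}$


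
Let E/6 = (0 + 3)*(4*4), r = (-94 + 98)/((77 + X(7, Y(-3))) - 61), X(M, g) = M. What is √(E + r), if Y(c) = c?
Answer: 2*√38111/23 ≈ 16.976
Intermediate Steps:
r = 4/23 (r = (-94 + 98)/((77 + 7) - 61) = 4/(84 - 61) = 4/23 ≈ 0.17391)
E = 288 (E = 6*((0 + 3)*(4*4)) = 6*(3*16) = 6*48 = 288)
√(E + r) = √(288 + 4/23) = √(6628/23) = 2*√38111/23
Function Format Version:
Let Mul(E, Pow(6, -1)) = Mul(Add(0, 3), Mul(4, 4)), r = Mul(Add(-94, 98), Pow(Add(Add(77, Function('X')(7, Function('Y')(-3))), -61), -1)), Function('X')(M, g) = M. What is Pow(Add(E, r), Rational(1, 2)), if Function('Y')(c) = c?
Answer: Mul(Rational(2, 23), Pow(38111, Rational(1, 2))) ≈ 16.976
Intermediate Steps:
r = Rational(4, 23) (r = Mul(Add(-94, 98), Pow(Add(Add(77, 7), -61), -1)) = Mul(4, Pow(Add(84, -61), -1)) = Mul(4, Pow(23, -1)) = Mul(4, Rational(1, 23)) = Rational(4, 23) ≈ 0.17391)
E = 288 (E = Mul(6, Mul(Add(0, 3), Mul(4, 4))) = Mul(6, Mul(3, 16)) = Mul(6, 48) = 288)
Pow(Add(E, r), Rational(1, 2)) = Pow(Add(288, Rational(4, 23)), Rational(1, 2)) = Pow(Rational(6628, 23), Rational(1, 2)) = Mul(Rational(2, 23), Pow(38111, Rational(1, 2)))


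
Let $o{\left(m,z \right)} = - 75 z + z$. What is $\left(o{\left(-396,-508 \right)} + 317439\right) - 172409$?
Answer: $182622$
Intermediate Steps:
$o{\left(m,z \right)} = - 74 z$
$\left(o{\left(-396,-508 \right)} + 317439\right) - 172409 = \left(\left(-74\right) \left(-508\right) + 317439\right) - 172409 = \left(37592 + 317439\right) - 172409 = 355031 - 172409 = 182622$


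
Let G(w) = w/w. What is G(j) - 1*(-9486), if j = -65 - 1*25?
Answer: 9487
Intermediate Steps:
j = -90 (j = -65 - 25 = -90)
G(w) = 1
G(j) - 1*(-9486) = 1 - 1*(-9486) = 1 + 9486 = 9487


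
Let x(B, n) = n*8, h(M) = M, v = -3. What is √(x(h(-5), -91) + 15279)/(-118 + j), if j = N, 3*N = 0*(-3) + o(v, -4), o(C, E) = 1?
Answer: -3*√14551/353 ≈ -1.0252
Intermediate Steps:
x(B, n) = 8*n
N = ⅓ (N = (0*(-3) + 1)/3 = (0 + 1)/3 = (⅓)*1 = ⅓ ≈ 0.33333)
j = ⅓ ≈ 0.33333
√(x(h(-5), -91) + 15279)/(-118 + j) = √(8*(-91) + 15279)/(-118 + ⅓) = √(-728 + 15279)/(-353/3) = -3*√14551/353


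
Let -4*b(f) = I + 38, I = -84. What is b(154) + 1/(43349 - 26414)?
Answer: 389507/33870 ≈ 11.500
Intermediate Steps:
b(f) = 23/2 (b(f) = -(-84 + 38)/4 = -¼*(-46) = 23/2)
b(154) + 1/(43349 - 26414) = 23/2 + 1/(43349 - 26414) = 23/2 + 1/16935 = 389507/33870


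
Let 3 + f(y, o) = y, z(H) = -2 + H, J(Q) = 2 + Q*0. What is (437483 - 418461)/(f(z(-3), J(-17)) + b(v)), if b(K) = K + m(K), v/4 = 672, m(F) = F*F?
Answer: 9511/3614012 ≈ 0.0026317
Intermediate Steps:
m(F) = F²
v = 2688 (v = 4*672 = 2688)
J(Q) = 2 (J(Q) = 2 + 0 = 2)
b(K) = K + K²
f(y, o) = -3 + y
(437483 - 418461)/(f(z(-3), J(-17)) + b(v)) = (437483 - 418461)/((-3 + (-2 - 3)) + 2688*(1 + 2688)) = 19022/((-3 - 5) + 2688*2689) = 19022/(-8 + 7228032) = 19022/7228024 = 19022*(1/7228024) = 9511/3614012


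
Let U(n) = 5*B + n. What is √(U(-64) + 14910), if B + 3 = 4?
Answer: √14851 ≈ 121.86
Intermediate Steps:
B = 1 (B = -3 + 4 = 1)
U(n) = 5 + n (U(n) = 5*1 + n = 5 + n)
√(U(-64) + 14910) = √((5 - 64) + 14910) = √(-59 + 14910) = √14851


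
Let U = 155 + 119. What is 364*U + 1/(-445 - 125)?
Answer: 56849519/570 ≈ 99736.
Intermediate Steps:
U = 274
364*U + 1/(-445 - 125) = 364*274 + 1/(-445 - 125) = 99736 + 1/(-570) = 99736 - 1/570 = 56849519/570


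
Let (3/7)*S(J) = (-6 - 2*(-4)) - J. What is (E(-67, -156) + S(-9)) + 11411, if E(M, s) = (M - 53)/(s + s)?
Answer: 446045/39 ≈ 11437.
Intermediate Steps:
E(M, s) = (-53 + M)/(2*s) (E(M, s) = (-53 + M)/((2*s)) = (-53 + M)*(1/(2*s)) = (-53 + M)/(2*s))
S(J) = 14/3 - 7*J/3 (S(J) = 7*((-6 - 2*(-4)) - J)/3 = 7*((-6 + 8) - J)/3 = 7*(2 - J)/3 = 14/3 - 7*J/3)
(E(-67, -156) + S(-9)) + 11411 = ((½)*(-53 - 67)/(-156) + (14/3 - 7/3*(-9))) + 11411 = ((½)*(-1/156)*(-120) + (14/3 + 21)) + 11411 = (5/13 + 77/3) + 11411 = 1016/39 + 11411 = 446045/39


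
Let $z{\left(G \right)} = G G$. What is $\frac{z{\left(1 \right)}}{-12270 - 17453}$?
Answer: $- \frac{1}{29723} \approx -3.3644 \cdot 10^{-5}$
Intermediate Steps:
$z{\left(G \right)} = G^{2}$
$\frac{z{\left(1 \right)}}{-12270 - 17453} = \frac{1^{2}}{-12270 - 17453} = \frac{1}{-29723} \cdot 1 = \left(- \frac{1}{29723}\right) 1 = - \frac{1}{29723}$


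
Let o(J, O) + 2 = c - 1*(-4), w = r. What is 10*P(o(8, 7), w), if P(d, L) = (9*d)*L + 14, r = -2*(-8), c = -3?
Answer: -1300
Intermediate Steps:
r = 16
w = 16
o(J, O) = -1 (o(J, O) = -2 + (-3 - 1*(-4)) = -2 + (-3 + 4) = -2 + 1 = -1)
P(d, L) = 14 + 9*L*d (P(d, L) = 9*L*d + 14 = 14 + 9*L*d)
10*P(o(8, 7), w) = 10*(14 + 9*16*(-1)) = 10*(14 - 144) = 10*(-130) = -1300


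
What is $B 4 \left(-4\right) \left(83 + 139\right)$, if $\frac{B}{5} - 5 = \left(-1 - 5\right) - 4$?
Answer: $88800$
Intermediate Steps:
$B = -25$ ($B = 25 + 5 \left(\left(-1 - 5\right) - 4\right) = 25 + 5 \left(-6 - 4\right) = 25 + 5 \left(-10\right) = 25 - 50 = -25$)
$B 4 \left(-4\right) \left(83 + 139\right) = \left(-25\right) 4 \left(-4\right) \left(83 + 139\right) = \left(-100\right) \left(-4\right) 222 = 400 \cdot 222 = 88800$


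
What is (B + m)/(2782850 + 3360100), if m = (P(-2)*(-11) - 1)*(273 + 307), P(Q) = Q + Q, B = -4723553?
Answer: -276389/361350 ≈ -0.76488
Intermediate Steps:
P(Q) = 2*Q
m = 24940 (m = ((2*(-2))*(-11) - 1)*(273 + 307) = (-4*(-11) - 1)*580 = (44 - 1)*580 = 43*580 = 24940)
(B + m)/(2782850 + 3360100) = (-4723553 + 24940)/(2782850 + 3360100) = -4698613/6142950 = -4698613*1/6142950 = -276389/361350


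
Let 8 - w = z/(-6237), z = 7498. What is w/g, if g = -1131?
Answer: -57394/7054047 ≈ -0.0081363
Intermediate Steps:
w = 57394/6237 (w = 8 - 7498/(-6237) = 8 - 7498*(-1)/6237 = 8 - 1*(-7498/6237) = 8 + 7498/6237 = 57394/6237 ≈ 9.2022)
w/g = (57394/6237)/(-1131) = (57394/6237)*(-1/1131) = -57394/7054047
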